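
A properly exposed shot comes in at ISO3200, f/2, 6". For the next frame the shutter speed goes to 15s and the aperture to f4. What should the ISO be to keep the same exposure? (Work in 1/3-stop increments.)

Shutter speed: 6 → 8 → 10 → 13 → 15 — 1 1/3 stops longer (brighter).
Aperture: f/2 → f/2.2 → f/2.5 → f/2.8 → f/3.2 → f/3.5 → f/4 — 2 stops smaller aperture (darker).
Net change so far: 2/3 stop darker. Offset with the ISO: 3200 → 4000 → 5000.

ISO 5000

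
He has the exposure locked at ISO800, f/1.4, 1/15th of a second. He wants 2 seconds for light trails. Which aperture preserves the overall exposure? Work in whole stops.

f/8

Shutter speed: 1/15 → 1/8 → 1/4 → 1/2 → 1 → 2 — 5 stops longer (brighter).
Need 5 stops darker from the aperture: f/1.4 → f/2 → f/2.8 → f/4 → f/5.6 → f/8.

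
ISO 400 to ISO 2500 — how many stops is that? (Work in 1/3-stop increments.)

400 → 500 → 640 → 800 → 1000 → 1250 → 1600 → 2000 → 2500 — count the steps: 8 third-stops = 2 2/3 stops.

2 2/3 stops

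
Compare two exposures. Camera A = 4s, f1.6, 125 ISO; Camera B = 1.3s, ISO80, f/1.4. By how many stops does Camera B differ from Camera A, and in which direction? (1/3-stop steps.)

2 stops darker

Aperture: f/1.6 → f/1.4 — 1/3 stop wider (brighter).
Shutter speed: 4 → 3.2 → 2.5 → 2 → 1.6 → 1.3 — 1 2/3 stops faster (darker).
ISO: 125 → 100 → 80 — 2/3 stop dropped (darker).
Net: +1/3 −1 2/3 −2/3 = −2 stops.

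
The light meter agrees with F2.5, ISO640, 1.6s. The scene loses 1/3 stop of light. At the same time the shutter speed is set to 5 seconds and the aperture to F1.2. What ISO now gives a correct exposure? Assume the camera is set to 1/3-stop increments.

ISO 64

Scene light: 1/3 stop darker.
Shutter speed: 1.6 → 2 → 2.5 → 3.2 → 4 → 5 — 1 2/3 stops slower (brighter).
Aperture: f/2.5 → f/2.2 → f/2 → f/1.8 → f/1.6 → f/1.4 → f/1.2 — 2 stops opened up (brighter).
Net so far: 3 1/3 stops brighter. ISO: 640 → 500 → 400 → 320 → 250 → 200 → 160 → 125 → 100 → 80 → 64.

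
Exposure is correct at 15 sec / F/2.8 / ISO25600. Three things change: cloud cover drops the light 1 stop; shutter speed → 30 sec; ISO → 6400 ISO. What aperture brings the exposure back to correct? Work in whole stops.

Scene light: 1 stop darker.
Shutter speed: 15 → 30 — 1 stop longer (brighter).
ISO: 25600 → 12800 → 6400 — 2 stops dropped (darker).
Net so far: 2 stops darker. Aperture: f/2.8 → f/2 → f/1.4.

f/1.4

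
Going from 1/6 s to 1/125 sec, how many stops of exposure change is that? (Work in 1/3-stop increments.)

4 1/3 stops

1/6 → 1/8 → 1/10 → 1/13 → 1/15 → 1/20 → 1/25 → 1/30 → 1/40 → 1/50 → 1/60 → 1/80 → 1/100 → 1/125 — count the steps: 13 third-stops = 4 1/3 stops.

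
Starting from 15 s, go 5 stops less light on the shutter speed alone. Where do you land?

Shutter speed: 15 → 8 → 4 → 2 → 1 → 1/2 — 5 stops shorter (darker).

1/2s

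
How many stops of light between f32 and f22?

f/32 → f/22 — count the steps: 1 stop.

1 stop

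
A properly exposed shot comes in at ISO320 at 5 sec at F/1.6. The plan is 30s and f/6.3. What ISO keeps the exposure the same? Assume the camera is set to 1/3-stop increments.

ISO 800

Shutter speed: 5 → 6 → 8 → 10 → 13 → 15 → 20 → 25 → 30 — 2 2/3 stops longer (brighter).
Aperture: f/1.6 → f/1.8 → f/2 → f/2.2 → f/2.5 → f/2.8 → f/3.2 → f/3.5 → f/4 → f/4.5 → f/5 → f/5.6 → f/6.3 — 4 stops stopped down (darker).
Net change so far: 1 1/3 stops darker. Offset with the ISO: 320 → 400 → 500 → 640 → 800.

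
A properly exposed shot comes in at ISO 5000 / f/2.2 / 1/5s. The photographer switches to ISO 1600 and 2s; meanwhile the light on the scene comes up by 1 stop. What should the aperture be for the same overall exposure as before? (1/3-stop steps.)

Scene light: 1 stop brighter.
ISO: 5000 → 4000 → 3200 → 2500 → 2000 → 1600 — 1 2/3 stops lower (darker).
Shutter speed: 1/5 → 1/4 → 0.3 → 0.4 → 0.5 → 0.6 → 0.8 → 1 → 1.3 → 1.6 → 2 — 3 1/3 stops longer (brighter).
Net so far: 2 2/3 stops brighter. Aperture: f/2.2 → f/2.5 → f/2.8 → f/3.2 → f/3.5 → f/4 → f/4.5 → f/5 → f/5.6.

f/5.6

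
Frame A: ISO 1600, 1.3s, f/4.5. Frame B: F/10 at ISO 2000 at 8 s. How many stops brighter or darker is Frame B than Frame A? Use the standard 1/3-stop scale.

Aperture: f/4.5 → f/5 → f/5.6 → f/6.3 → f/7.1 → f/8 → f/9 → f/10 — 2 1/3 stops stopped down (darker).
Shutter speed: 1.3 → 1.6 → 2 → 2.5 → 3.2 → 4 → 5 → 6 → 8 — 2 2/3 stops slower (brighter).
ISO: 1600 → 2000 — 1/3 stop higher (brighter).
Net: −2 1/3 +2 2/3 +1/3 = +2/3 stops.

2/3 stop brighter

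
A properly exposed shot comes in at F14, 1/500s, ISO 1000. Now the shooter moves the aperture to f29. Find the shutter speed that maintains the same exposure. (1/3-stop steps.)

Aperture: f/14 → f/16 → f/18 → f/20 → f/22 → f/25 → f/29 — 2 stops narrower (darker).
Need 2 stops brighter from the shutter speed: 1/500 → 1/400 → 1/320 → 1/250 → 1/200 → 1/160 → 1/125.

1/125s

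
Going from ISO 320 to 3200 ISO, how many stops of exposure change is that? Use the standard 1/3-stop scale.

320 → 400 → 500 → 640 → 800 → 1000 → 1250 → 1600 → 2000 → 2500 → 3200 — count the steps: 10 third-stops = 3 1/3 stops.

3 1/3 stops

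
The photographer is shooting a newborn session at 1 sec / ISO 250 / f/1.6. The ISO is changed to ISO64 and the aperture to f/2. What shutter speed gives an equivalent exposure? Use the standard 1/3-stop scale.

ISO: 250 → 200 → 160 → 125 → 100 → 80 → 64 — 2 stops lower (darker).
Aperture: f/1.6 → f/1.8 → f/2 — 2/3 stop narrower (darker).
Net change so far: 2 2/3 stops darker. Offset with the shutter speed: 1 → 1.3 → 1.6 → 2 → 2.5 → 3.2 → 4 → 5 → 6.

6 s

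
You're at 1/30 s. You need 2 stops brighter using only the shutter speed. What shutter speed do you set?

Shutter speed: 1/30 → 1/15 → 1/8 — 2 stops slower (brighter).

1/8s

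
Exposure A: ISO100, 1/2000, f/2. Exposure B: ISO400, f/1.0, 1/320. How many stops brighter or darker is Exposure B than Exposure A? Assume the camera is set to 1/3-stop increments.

6 2/3 stops brighter

Aperture: f/2 → f/1.8 → f/1.6 → f/1.4 → f/1.2 → f/1.1 → f/1.0 — 2 stops larger aperture (brighter).
Shutter speed: 1/2000 → 1/1600 → 1/1250 → 1/1000 → 1/800 → 1/640 → 1/500 → 1/400 → 1/320 — 2 2/3 stops longer (brighter).
ISO: 100 → 125 → 160 → 200 → 250 → 320 → 400 — 2 stops raised (brighter).
Net: +2 +2 2/3 +2 = +6 2/3 stops.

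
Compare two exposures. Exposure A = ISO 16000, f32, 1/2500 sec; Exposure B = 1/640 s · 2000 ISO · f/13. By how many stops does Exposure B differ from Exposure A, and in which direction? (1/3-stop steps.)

Aperture: f/32 → f/29 → f/25 → f/22 → f/20 → f/18 → f/16 → f/14 → f/13 — 2 2/3 stops opened up (brighter).
Shutter speed: 1/2500 → 1/2000 → 1/1600 → 1/1250 → 1/1000 → 1/800 → 1/640 — 2 stops longer (brighter).
ISO: 16000 → 12800 → 10000 → 8000 → 6400 → 5000 → 4000 → 3200 → 2500 → 2000 — 3 stops lower (darker).
Net: +2 2/3 +2 −3 = +1 2/3 stops.

1 2/3 stops brighter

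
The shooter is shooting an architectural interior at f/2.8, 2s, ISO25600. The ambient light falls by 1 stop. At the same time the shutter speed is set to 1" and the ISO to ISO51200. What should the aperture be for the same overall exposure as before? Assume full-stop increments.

Scene light: 1 stop darker.
Shutter speed: 2 → 1 — 1 stop shorter (darker).
ISO: 25600 → 51200 — 1 stop raised (brighter).
Net so far: 1 stop darker. Aperture: f/2.8 → f/2.

f/2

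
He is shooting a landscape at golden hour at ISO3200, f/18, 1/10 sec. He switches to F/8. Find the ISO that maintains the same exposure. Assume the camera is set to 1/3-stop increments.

ISO 640

Aperture: f/18 → f/16 → f/14 → f/13 → f/11 → f/10 → f/9 → f/8 — 2 1/3 stops opened up (brighter).
Need 2 1/3 stops darker from the ISO: 3200 → 2500 → 2000 → 1600 → 1250 → 1000 → 800 → 640.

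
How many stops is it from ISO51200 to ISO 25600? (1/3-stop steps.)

1 stop

51200 → 40000 → 32000 → 25600 — count the steps: 3 third-stops = 1 stop.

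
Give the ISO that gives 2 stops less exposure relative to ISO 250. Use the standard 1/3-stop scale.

ISO 64

ISO: 250 → 200 → 160 → 125 → 100 → 80 → 64 — 2 stops lower (darker).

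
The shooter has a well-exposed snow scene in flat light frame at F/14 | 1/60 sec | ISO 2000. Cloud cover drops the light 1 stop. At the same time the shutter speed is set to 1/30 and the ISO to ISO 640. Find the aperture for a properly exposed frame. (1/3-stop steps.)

f/8

Scene light: 1 stop darker.
Shutter speed: 1/60 → 1/50 → 1/40 → 1/30 — 1 stop longer (brighter).
ISO: 2000 → 1600 → 1250 → 1000 → 800 → 640 — 1 2/3 stops dropped (darker).
Net so far: 1 2/3 stops darker. Aperture: f/14 → f/13 → f/11 → f/10 → f/9 → f/8.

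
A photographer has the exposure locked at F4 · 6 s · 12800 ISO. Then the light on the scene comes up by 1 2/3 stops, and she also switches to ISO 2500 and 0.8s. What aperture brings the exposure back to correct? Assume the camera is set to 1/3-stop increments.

Scene light: 1 2/3 stops brighter.
ISO: 12800 → 10000 → 8000 → 6400 → 5000 → 4000 → 3200 → 2500 — 2 1/3 stops lower (darker).
Shutter speed: 6 → 5 → 4 → 3.2 → 2.5 → 2 → 1.6 → 1.3 → 1 → 0.8 — 3 stops faster (darker).
Net so far: 3 2/3 stops darker. Aperture: f/4 → f/3.5 → f/3.2 → f/2.8 → f/2.5 → f/2.2 → f/2 → f/1.8 → f/1.6 → f/1.4 → f/1.2 → f/1.1.

f/1.1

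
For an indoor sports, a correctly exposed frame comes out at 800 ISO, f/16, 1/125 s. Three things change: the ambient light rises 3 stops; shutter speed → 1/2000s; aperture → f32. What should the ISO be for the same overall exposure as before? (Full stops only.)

Scene light: 3 stops brighter.
Shutter speed: 1/125 → 1/250 → 1/500 → 1/1000 → 1/2000 — 4 stops faster (darker).
Aperture: f/16 → f/22 → f/32 — 2 stops smaller aperture (darker).
Net so far: 3 stops darker. ISO: 800 → 1600 → 3200 → 6400.

ISO 6400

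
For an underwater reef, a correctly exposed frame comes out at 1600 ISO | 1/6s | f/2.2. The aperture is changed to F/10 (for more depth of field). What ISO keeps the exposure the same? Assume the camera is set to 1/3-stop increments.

Aperture: f/2.2 → f/2.5 → f/2.8 → f/3.2 → f/3.5 → f/4 → f/4.5 → f/5 → f/5.6 → f/6.3 → f/7.1 → f/8 → f/9 → f/10 — 4 1/3 stops smaller aperture (darker).
Need 4 1/3 stops brighter from the ISO: 1600 → 2000 → 2500 → 3200 → 4000 → 5000 → 6400 → 8000 → 10000 → 12800 → 16000 → 20000 → 25600 → 32000.

ISO 32000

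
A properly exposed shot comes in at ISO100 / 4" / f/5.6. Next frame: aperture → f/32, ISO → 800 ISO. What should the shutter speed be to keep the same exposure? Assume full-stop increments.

Aperture: f/5.6 → f/8 → f/11 → f/16 → f/22 → f/32 — 5 stops stopped down (darker).
ISO: 100 → 200 → 400 → 800 — 3 stops raised (brighter).
Net change so far: 2 stops darker. Offset with the shutter speed: 4 → 8 → 15.

15 s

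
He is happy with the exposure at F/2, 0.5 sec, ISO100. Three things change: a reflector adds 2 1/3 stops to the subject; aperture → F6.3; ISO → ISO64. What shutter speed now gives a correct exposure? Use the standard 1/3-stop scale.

Scene light: 2 1/3 stops brighter.
Aperture: f/2 → f/2.2 → f/2.5 → f/2.8 → f/3.2 → f/3.5 → f/4 → f/4.5 → f/5 → f/5.6 → f/6.3 — 3 1/3 stops stopped down (darker).
ISO: 100 → 80 → 64 — 2/3 stop dropped (darker).
Net so far: 1 2/3 stops darker. Shutter speed: 0.5 → 0.6 → 0.8 → 1 → 1.3 → 1.6.

1.6 s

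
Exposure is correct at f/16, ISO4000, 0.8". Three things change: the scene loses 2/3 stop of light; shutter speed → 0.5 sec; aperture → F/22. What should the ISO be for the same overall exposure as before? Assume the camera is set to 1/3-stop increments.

Scene light: 2/3 stop darker.
Shutter speed: 0.8 → 0.6 → 0.5 — 2/3 stop faster (darker).
Aperture: f/16 → f/18 → f/20 → f/22 — 1 stop narrower (darker).
Net so far: 2 1/3 stops darker. ISO: 4000 → 5000 → 6400 → 8000 → 10000 → 12800 → 16000 → 20000.

ISO 20000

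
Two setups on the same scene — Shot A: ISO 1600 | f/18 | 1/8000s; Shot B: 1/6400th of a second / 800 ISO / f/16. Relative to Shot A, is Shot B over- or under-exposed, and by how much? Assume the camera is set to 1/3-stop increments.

Aperture: f/18 → f/16 — 1/3 stop larger aperture (brighter).
Shutter speed: 1/8000 → 1/6400 — 1/3 stop slower (brighter).
ISO: 1600 → 1250 → 1000 → 800 — 1 stop dropped (darker).
Net: +1/3 +1/3 −1 = −1/3 stops.

1/3 stop darker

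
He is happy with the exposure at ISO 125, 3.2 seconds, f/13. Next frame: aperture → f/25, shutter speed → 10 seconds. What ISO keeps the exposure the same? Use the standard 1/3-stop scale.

ISO 160

Aperture: f/13 → f/14 → f/16 → f/18 → f/20 → f/22 → f/25 — 2 stops narrower (darker).
Shutter speed: 3.2 → 4 → 5 → 6 → 8 → 10 — 1 2/3 stops longer (brighter).
Net change so far: 1/3 stop darker. Offset with the ISO: 125 → 160.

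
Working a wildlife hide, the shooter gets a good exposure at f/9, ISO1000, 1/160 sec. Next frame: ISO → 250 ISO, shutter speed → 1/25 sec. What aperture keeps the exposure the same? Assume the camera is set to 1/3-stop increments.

f/11

ISO: 1000 → 800 → 640 → 500 → 400 → 320 → 250 — 2 stops lower (darker).
Shutter speed: 1/160 → 1/125 → 1/100 → 1/80 → 1/60 → 1/50 → 1/40 → 1/30 → 1/25 — 2 2/3 stops longer (brighter).
Net change so far: 2/3 stop brighter. Offset with the aperture: f/9 → f/10 → f/11.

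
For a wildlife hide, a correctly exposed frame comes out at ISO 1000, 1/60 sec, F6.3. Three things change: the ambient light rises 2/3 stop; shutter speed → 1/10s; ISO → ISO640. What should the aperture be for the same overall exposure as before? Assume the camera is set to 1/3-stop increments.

f/16

Scene light: 2/3 stop brighter.
Shutter speed: 1/60 → 1/50 → 1/40 → 1/30 → 1/25 → 1/20 → 1/15 → 1/13 → 1/10 — 2 2/3 stops slower (brighter).
ISO: 1000 → 800 → 640 — 2/3 stop lower (darker).
Net so far: 2 2/3 stops brighter. Aperture: f/6.3 → f/7.1 → f/8 → f/9 → f/10 → f/11 → f/13 → f/14 → f/16.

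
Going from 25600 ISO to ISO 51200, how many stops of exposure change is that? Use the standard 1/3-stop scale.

1 stop

25600 → 32000 → 40000 → 51200 — count the steps: 3 third-stops = 1 stop.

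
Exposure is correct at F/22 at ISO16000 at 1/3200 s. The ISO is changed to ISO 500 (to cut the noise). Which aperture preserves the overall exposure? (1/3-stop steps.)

f/4

ISO: 16000 → 12800 → 10000 → 8000 → 6400 → 5000 → 4000 → 3200 → 2500 → 2000 → 1600 → 1250 → 1000 → 800 → 640 → 500 — 5 stops dropped (darker).
Need 5 stops brighter from the aperture: f/22 → f/20 → f/18 → f/16 → f/14 → f/13 → f/11 → f/10 → f/9 → f/8 → f/7.1 → f/6.3 → f/5.6 → f/5 → f/4.5 → f/4.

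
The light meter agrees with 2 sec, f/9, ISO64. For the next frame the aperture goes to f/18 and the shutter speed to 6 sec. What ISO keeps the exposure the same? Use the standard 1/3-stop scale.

Aperture: f/9 → f/10 → f/11 → f/13 → f/14 → f/16 → f/18 — 2 stops narrower (darker).
Shutter speed: 2 → 2.5 → 3.2 → 4 → 5 → 6 — 1 2/3 stops slower (brighter).
Net change so far: 1/3 stop darker. Offset with the ISO: 64 → 80.

ISO 80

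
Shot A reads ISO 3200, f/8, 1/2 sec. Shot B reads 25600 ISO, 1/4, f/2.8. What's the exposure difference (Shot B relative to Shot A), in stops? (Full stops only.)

5 stops brighter

Aperture: f/8 → f/5.6 → f/4 → f/2.8 — 3 stops wider (brighter).
Shutter speed: 1/2 → 1/4 — 1 stop shorter (darker).
ISO: 3200 → 6400 → 12800 → 25600 — 3 stops higher (brighter).
Net: +3 −1 +3 = +5 stops.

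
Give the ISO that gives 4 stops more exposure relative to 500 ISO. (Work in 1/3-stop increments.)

ISO: 500 → 640 → 800 → 1000 → 1250 → 1600 → 2000 → 2500 → 3200 → 4000 → 5000 → 6400 → 8000 — 4 stops raised (brighter).

ISO 8000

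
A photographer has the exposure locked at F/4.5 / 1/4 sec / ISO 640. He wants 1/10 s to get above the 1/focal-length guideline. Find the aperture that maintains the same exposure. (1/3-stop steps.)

f/2.8

Shutter speed: 1/4 → 1/5 → 1/6 → 1/8 → 1/10 — 1 1/3 stops faster (darker).
Need 1 1/3 stops brighter from the aperture: f/4.5 → f/4 → f/3.5 → f/3.2 → f/2.8.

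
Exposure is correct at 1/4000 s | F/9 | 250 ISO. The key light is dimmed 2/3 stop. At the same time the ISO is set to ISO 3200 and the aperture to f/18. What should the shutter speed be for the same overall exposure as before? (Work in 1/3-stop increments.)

1/8000s

Scene light: 2/3 stop darker.
ISO: 250 → 320 → 400 → 500 → 640 → 800 → 1000 → 1250 → 1600 → 2000 → 2500 → 3200 — 3 2/3 stops higher (brighter).
Aperture: f/9 → f/10 → f/11 → f/13 → f/14 → f/16 → f/18 — 2 stops smaller aperture (darker).
Net so far: 1 stop brighter. Shutter speed: 1/4000 → 1/5000 → 1/6400 → 1/8000.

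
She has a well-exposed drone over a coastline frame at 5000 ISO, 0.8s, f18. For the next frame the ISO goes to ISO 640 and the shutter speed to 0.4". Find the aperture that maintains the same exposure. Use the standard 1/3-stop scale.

f/4.5

ISO: 5000 → 4000 → 3200 → 2500 → 2000 → 1600 → 1250 → 1000 → 800 → 640 — 3 stops dropped (darker).
Shutter speed: 0.8 → 0.6 → 0.5 → 0.4 — 1 stop shorter (darker).
Net change so far: 4 stops darker. Offset with the aperture: f/18 → f/16 → f/14 → f/13 → f/11 → f/10 → f/9 → f/8 → f/7.1 → f/6.3 → f/5.6 → f/5 → f/4.5.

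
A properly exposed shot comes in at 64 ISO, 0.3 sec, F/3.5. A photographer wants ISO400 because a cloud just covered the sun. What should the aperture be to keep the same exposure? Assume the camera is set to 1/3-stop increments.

f/9

ISO: 64 → 80 → 100 → 125 → 160 → 200 → 250 → 320 → 400 — 2 2/3 stops higher (brighter).
Need 2 2/3 stops darker from the aperture: f/3.5 → f/4 → f/4.5 → f/5 → f/5.6 → f/6.3 → f/7.1 → f/8 → f/9.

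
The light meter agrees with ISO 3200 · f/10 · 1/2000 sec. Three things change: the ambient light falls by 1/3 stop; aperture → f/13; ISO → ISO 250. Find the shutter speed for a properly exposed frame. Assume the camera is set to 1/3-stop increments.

1/80s

Scene light: 1/3 stop darker.
Aperture: f/10 → f/11 → f/13 — 2/3 stop smaller aperture (darker).
ISO: 3200 → 2500 → 2000 → 1600 → 1250 → 1000 → 800 → 640 → 500 → 400 → 320 → 250 — 3 2/3 stops lower (darker).
Net so far: 4 2/3 stops darker. Shutter speed: 1/2000 → 1/1600 → 1/1250 → 1/1000 → 1/800 → 1/640 → 1/500 → 1/400 → 1/320 → 1/250 → 1/200 → 1/160 → 1/125 → 1/100 → 1/80.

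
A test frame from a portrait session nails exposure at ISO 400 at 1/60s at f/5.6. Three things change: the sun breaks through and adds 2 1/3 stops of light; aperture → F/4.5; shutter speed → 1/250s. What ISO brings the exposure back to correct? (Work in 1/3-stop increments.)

Scene light: 2 1/3 stops brighter.
Aperture: f/5.6 → f/5 → f/4.5 — 2/3 stop wider (brighter).
Shutter speed: 1/60 → 1/80 → 1/100 → 1/125 → 1/160 → 1/200 → 1/250 — 2 stops shorter (darker).
Net so far: 1 stop brighter. ISO: 400 → 320 → 250 → 200.

ISO 200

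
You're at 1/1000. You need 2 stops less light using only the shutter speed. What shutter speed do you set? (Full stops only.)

Shutter speed: 1/1000 → 1/2000 → 1/4000 — 2 stops faster (darker).

1/4000s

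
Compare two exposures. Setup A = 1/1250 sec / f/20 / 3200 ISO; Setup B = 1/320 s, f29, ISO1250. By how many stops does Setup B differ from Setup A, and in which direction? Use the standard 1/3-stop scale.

Aperture: f/20 → f/22 → f/25 → f/29 — 1 stop narrower (darker).
Shutter speed: 1/1250 → 1/1000 → 1/800 → 1/640 → 1/500 → 1/400 → 1/320 — 2 stops slower (brighter).
ISO: 3200 → 2500 → 2000 → 1600 → 1250 — 1 1/3 stops dropped (darker).
Net: −1 +2 −1 1/3 = −1/3 stops.

1/3 stop darker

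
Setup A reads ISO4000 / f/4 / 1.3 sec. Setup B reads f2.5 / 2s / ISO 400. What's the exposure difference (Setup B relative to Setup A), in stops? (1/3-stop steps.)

1 1/3 stops darker

Aperture: f/4 → f/3.5 → f/3.2 → f/2.8 → f/2.5 — 1 1/3 stops opened up (brighter).
Shutter speed: 1.3 → 1.6 → 2 — 2/3 stop slower (brighter).
ISO: 4000 → 3200 → 2500 → 2000 → 1600 → 1250 → 1000 → 800 → 640 → 500 → 400 — 3 1/3 stops dropped (darker).
Net: +1 1/3 +2/3 −3 1/3 = −1 1/3 stops.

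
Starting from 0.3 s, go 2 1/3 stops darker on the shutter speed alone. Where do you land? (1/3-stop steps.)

1/15s

Shutter speed: 0.3 → 1/4 → 1/5 → 1/6 → 1/8 → 1/10 → 1/13 → 1/15 — 2 1/3 stops faster (darker).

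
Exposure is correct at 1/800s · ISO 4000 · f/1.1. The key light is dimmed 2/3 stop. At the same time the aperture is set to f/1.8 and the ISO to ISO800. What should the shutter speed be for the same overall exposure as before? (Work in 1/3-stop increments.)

Scene light: 2/3 stop darker.
Aperture: f/1.1 → f/1.2 → f/1.4 → f/1.6 → f/1.8 — 1 1/3 stops smaller aperture (darker).
ISO: 4000 → 3200 → 2500 → 2000 → 1600 → 1250 → 1000 → 800 — 2 1/3 stops dropped (darker).
Net so far: 4 1/3 stops darker. Shutter speed: 1/800 → 1/640 → 1/500 → 1/400 → 1/320 → 1/250 → 1/200 → 1/160 → 1/125 → 1/100 → 1/80 → 1/60 → 1/50 → 1/40.

1/40s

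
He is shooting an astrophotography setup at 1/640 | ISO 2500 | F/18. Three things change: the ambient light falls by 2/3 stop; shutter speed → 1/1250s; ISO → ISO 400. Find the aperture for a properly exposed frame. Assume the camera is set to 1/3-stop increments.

Scene light: 2/3 stop darker.
Shutter speed: 1/640 → 1/800 → 1/1000 → 1/1250 — 1 stop faster (darker).
ISO: 2500 → 2000 → 1600 → 1250 → 1000 → 800 → 640 → 500 → 400 — 2 2/3 stops lower (darker).
Net so far: 4 1/3 stops darker. Aperture: f/18 → f/16 → f/14 → f/13 → f/11 → f/10 → f/9 → f/8 → f/7.1 → f/6.3 → f/5.6 → f/5 → f/4.5 → f/4.

f/4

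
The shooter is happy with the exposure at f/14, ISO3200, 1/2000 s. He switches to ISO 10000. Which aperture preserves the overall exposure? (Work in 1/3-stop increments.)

f/25

ISO: 3200 → 4000 → 5000 → 6400 → 8000 → 10000 — 1 2/3 stops raised (brighter).
Need 1 2/3 stops darker from the aperture: f/14 → f/16 → f/18 → f/20 → f/22 → f/25.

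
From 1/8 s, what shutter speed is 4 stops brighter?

2 s

Shutter speed: 1/8 → 1/4 → 1/2 → 1 → 2 — 4 stops longer (brighter).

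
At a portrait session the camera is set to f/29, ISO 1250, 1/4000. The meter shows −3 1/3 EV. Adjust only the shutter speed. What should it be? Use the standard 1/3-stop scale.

Underexposed by 3 1/3 stops → need 3 1/3 stops brighter.
Shutter speed: 1/4000 → 1/3200 → 1/2500 → 1/2000 → 1/1600 → 1/1250 → 1/1000 → 1/800 → 1/640 → 1/500 → 1/400.

1/400s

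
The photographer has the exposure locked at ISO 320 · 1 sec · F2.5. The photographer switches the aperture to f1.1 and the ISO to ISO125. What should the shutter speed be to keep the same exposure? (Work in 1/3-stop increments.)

0.5 s

Aperture: f/2.5 → f/2.2 → f/2 → f/1.8 → f/1.6 → f/1.4 → f/1.2 → f/1.1 — 2 1/3 stops opened up (brighter).
ISO: 320 → 250 → 200 → 160 → 125 — 1 1/3 stops dropped (darker).
Net change so far: 1 stop brighter. Offset with the shutter speed: 1 → 0.8 → 0.6 → 0.5.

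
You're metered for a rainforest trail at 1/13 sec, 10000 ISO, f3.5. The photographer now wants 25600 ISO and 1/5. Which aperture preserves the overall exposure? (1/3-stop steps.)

ISO: 10000 → 12800 → 16000 → 20000 → 25600 — 1 1/3 stops higher (brighter).
Shutter speed: 1/13 → 1/10 → 1/8 → 1/6 → 1/5 — 1 1/3 stops longer (brighter).
Net change so far: 2 2/3 stops brighter. Offset with the aperture: f/3.5 → f/4 → f/4.5 → f/5 → f/5.6 → f/6.3 → f/7.1 → f/8 → f/9.

f/9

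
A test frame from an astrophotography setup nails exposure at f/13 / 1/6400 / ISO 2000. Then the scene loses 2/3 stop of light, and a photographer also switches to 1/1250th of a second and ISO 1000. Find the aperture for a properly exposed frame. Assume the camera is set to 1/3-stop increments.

Scene light: 2/3 stop darker.
Shutter speed: 1/6400 → 1/5000 → 1/4000 → 1/3200 → 1/2500 → 1/2000 → 1/1600 → 1/1250 — 2 1/3 stops longer (brighter).
ISO: 2000 → 1600 → 1250 → 1000 — 1 stop dropped (darker).
Net so far: 2/3 stop brighter. Aperture: f/13 → f/14 → f/16.

f/16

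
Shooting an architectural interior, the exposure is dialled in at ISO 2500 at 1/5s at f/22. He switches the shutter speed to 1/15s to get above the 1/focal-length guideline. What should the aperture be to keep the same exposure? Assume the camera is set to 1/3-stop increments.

Shutter speed: 1/5 → 1/6 → 1/8 → 1/10 → 1/13 → 1/15 — 1 2/3 stops faster (darker).
Need 1 2/3 stops brighter from the aperture: f/22 → f/20 → f/18 → f/16 → f/14 → f/13.

f/13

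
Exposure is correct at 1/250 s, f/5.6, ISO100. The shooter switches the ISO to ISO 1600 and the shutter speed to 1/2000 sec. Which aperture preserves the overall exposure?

ISO: 100 → 200 → 400 → 800 → 1600 — 4 stops raised (brighter).
Shutter speed: 1/250 → 1/500 → 1/1000 → 1/2000 — 3 stops shorter (darker).
Net change so far: 1 stop brighter. Offset with the aperture: f/5.6 → f/8.

f/8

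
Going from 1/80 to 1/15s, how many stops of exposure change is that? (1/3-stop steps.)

1/80 → 1/60 → 1/50 → 1/40 → 1/30 → 1/25 → 1/20 → 1/15 — count the steps: 7 third-stops = 2 1/3 stops.

2 1/3 stops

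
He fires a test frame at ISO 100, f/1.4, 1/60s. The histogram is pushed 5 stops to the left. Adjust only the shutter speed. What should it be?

Underexposed by 5 stops → need 5 stops brighter.
Shutter speed: 1/60 → 1/30 → 1/15 → 1/8 → 1/4 → 1/2.

1/2s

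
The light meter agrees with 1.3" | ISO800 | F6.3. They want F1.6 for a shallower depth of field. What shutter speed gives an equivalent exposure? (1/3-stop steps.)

Aperture: f/6.3 → f/5.6 → f/5 → f/4.5 → f/4 → f/3.5 → f/3.2 → f/2.8 → f/2.5 → f/2.2 → f/2 → f/1.8 → f/1.6 — 4 stops wider (brighter).
Need 4 stops darker from the shutter speed: 1.3 → 1 → 0.8 → 0.6 → 0.5 → 0.4 → 0.3 → 1/4 → 1/5 → 1/6 → 1/8 → 1/10 → 1/13.

1/13s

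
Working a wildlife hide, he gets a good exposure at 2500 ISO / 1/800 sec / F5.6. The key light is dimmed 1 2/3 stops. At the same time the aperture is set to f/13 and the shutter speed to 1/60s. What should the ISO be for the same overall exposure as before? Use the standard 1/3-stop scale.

ISO 3200

Scene light: 1 2/3 stops darker.
Aperture: f/5.6 → f/6.3 → f/7.1 → f/8 → f/9 → f/10 → f/11 → f/13 — 2 1/3 stops narrower (darker).
Shutter speed: 1/800 → 1/640 → 1/500 → 1/400 → 1/320 → 1/250 → 1/200 → 1/160 → 1/125 → 1/100 → 1/80 → 1/60 — 3 2/3 stops longer (brighter).
Net so far: 1/3 stop darker. ISO: 2500 → 3200.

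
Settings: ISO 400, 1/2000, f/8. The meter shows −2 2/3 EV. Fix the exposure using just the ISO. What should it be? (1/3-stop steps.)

ISO 2500

Underexposed by 2 2/3 stops → need 2 2/3 stops brighter.
ISO: 400 → 500 → 640 → 800 → 1000 → 1250 → 1600 → 2000 → 2500.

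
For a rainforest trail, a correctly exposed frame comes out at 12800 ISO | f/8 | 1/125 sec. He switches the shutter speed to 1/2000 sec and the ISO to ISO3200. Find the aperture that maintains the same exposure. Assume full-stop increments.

f/1.0

Shutter speed: 1/125 → 1/250 → 1/500 → 1/1000 → 1/2000 — 4 stops faster (darker).
ISO: 12800 → 6400 → 3200 — 2 stops dropped (darker).
Net change so far: 6 stops darker. Offset with the aperture: f/8 → f/5.6 → f/4 → f/2.8 → f/2 → f/1.4 → f/1.0.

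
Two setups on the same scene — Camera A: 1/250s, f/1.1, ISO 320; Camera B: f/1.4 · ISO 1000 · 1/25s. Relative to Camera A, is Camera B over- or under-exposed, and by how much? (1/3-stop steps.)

Aperture: f/1.1 → f/1.2 → f/1.4 — 2/3 stop smaller aperture (darker).
Shutter speed: 1/250 → 1/200 → 1/160 → 1/125 → 1/100 → 1/80 → 1/60 → 1/50 → 1/40 → 1/30 → 1/25 — 3 1/3 stops longer (brighter).
ISO: 320 → 400 → 500 → 640 → 800 → 1000 — 1 2/3 stops raised (brighter).
Net: −2/3 +3 1/3 +1 2/3 = +4 1/3 stops.

4 1/3 stops brighter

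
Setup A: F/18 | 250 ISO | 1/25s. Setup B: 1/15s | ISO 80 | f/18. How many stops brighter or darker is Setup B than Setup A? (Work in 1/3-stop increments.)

Aperture: unchanged.
Shutter speed: 1/25 → 1/20 → 1/15 — 2/3 stop slower (brighter).
ISO: 250 → 200 → 160 → 125 → 100 → 80 — 1 2/3 stops lower (darker).
Net: +2/3 −1 2/3 = −1 stop.

1 stop darker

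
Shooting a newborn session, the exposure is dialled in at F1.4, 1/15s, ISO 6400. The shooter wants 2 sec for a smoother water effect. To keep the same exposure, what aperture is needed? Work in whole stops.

Shutter speed: 1/15 → 1/8 → 1/4 → 1/2 → 1 → 2 — 5 stops slower (brighter).
Need 5 stops darker from the aperture: f/1.4 → f/2 → f/2.8 → f/4 → f/5.6 → f/8.

f/8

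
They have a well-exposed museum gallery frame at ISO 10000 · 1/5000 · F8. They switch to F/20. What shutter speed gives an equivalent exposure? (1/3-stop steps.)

1/800s

Aperture: f/8 → f/9 → f/10 → f/11 → f/13 → f/14 → f/16 → f/18 → f/20 — 2 2/3 stops narrower (darker).
Need 2 2/3 stops brighter from the shutter speed: 1/5000 → 1/4000 → 1/3200 → 1/2500 → 1/2000 → 1/1600 → 1/1250 → 1/1000 → 1/800.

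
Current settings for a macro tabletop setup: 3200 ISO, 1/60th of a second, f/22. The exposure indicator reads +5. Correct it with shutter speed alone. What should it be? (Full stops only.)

1/2000s

Overexposed by 5 stops → need 5 stops darker.
Shutter speed: 1/60 → 1/125 → 1/250 → 1/500 → 1/1000 → 1/2000.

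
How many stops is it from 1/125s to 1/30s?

2 stops

1/125 → 1/60 → 1/30 — count the steps: 2 stops.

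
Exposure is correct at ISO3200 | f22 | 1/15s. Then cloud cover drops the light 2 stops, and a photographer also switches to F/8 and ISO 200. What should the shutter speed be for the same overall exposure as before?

1/2s

Scene light: 2 stops darker.
Aperture: f/22 → f/16 → f/11 → f/8 — 3 stops opened up (brighter).
ISO: 3200 → 1600 → 800 → 400 → 200 — 4 stops dropped (darker).
Net so far: 3 stops darker. Shutter speed: 1/15 → 1/8 → 1/4 → 1/2.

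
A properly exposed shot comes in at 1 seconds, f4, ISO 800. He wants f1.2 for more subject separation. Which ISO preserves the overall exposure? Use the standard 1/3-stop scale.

ISO 80

Aperture: f/4 → f/3.5 → f/3.2 → f/2.8 → f/2.5 → f/2.2 → f/2 → f/1.8 → f/1.6 → f/1.4 → f/1.2 — 3 1/3 stops wider (brighter).
Need 3 1/3 stops darker from the ISO: 800 → 640 → 500 → 400 → 320 → 250 → 200 → 160 → 125 → 100 → 80.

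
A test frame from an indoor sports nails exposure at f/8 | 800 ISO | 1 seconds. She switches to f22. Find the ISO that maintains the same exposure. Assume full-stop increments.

ISO 6400

Aperture: f/8 → f/11 → f/16 → f/22 — 3 stops stopped down (darker).
Need 3 stops brighter from the ISO: 800 → 1600 → 3200 → 6400.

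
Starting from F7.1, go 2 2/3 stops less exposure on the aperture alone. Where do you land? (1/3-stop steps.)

f/18

Aperture: f/7.1 → f/8 → f/9 → f/10 → f/11 → f/13 → f/14 → f/16 → f/18 — 2 2/3 stops stopped down (darker).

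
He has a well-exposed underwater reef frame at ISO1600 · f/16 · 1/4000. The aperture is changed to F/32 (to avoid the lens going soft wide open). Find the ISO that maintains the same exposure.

ISO 6400

Aperture: f/16 → f/22 → f/32 — 2 stops smaller aperture (darker).
Need 2 stops brighter from the ISO: 1600 → 3200 → 6400.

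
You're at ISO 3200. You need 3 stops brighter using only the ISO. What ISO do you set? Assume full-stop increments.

ISO: 3200 → 6400 → 12800 → 25600 — 3 stops raised (brighter).

ISO 25600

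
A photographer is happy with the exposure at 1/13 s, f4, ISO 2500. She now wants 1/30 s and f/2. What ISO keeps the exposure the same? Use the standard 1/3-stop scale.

ISO 1600

Shutter speed: 1/13 → 1/15 → 1/20 → 1/25 → 1/30 — 1 1/3 stops shorter (darker).
Aperture: f/4 → f/3.5 → f/3.2 → f/2.8 → f/2.5 → f/2.2 → f/2 — 2 stops wider (brighter).
Net change so far: 2/3 stop brighter. Offset with the ISO: 2500 → 2000 → 1600.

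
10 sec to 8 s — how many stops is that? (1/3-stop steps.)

1/3 stop

10 → 8 — count the steps: 1 third-stops = 1/3 stop.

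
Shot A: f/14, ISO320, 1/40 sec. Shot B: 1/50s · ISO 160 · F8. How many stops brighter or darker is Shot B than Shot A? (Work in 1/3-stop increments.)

Aperture: f/14 → f/13 → f/11 → f/10 → f/9 → f/8 — 1 2/3 stops wider (brighter).
Shutter speed: 1/40 → 1/50 — 1/3 stop shorter (darker).
ISO: 320 → 250 → 200 → 160 — 1 stop lower (darker).
Net: +1 2/3 −1/3 −1 = +1/3 stops.

1/3 stop brighter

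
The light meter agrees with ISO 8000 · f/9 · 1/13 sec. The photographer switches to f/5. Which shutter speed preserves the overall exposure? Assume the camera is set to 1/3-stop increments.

Aperture: f/9 → f/8 → f/7.1 → f/6.3 → f/5.6 → f/5 — 1 2/3 stops opened up (brighter).
Need 1 2/3 stops darker from the shutter speed: 1/13 → 1/15 → 1/20 → 1/25 → 1/30 → 1/40.

1/40s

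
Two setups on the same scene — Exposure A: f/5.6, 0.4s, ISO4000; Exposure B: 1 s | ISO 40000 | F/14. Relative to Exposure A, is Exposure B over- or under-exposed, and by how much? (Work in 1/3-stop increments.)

Aperture: f/5.6 → f/6.3 → f/7.1 → f/8 → f/9 → f/10 → f/11 → f/13 → f/14 — 2 2/3 stops smaller aperture (darker).
Shutter speed: 0.4 → 0.5 → 0.6 → 0.8 → 1 — 1 1/3 stops slower (brighter).
ISO: 4000 → 5000 → 6400 → 8000 → 10000 → 12800 → 16000 → 20000 → 25600 → 32000 → 40000 — 3 1/3 stops higher (brighter).
Net: −2 2/3 +1 1/3 +3 1/3 = +2 stops.

2 stops brighter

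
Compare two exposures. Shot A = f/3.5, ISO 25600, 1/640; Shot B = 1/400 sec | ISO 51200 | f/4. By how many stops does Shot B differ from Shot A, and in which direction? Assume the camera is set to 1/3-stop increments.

1 1/3 stops brighter

Aperture: f/3.5 → f/4 — 1/3 stop smaller aperture (darker).
Shutter speed: 1/640 → 1/500 → 1/400 — 2/3 stop slower (brighter).
ISO: 25600 → 32000 → 40000 → 51200 — 1 stop higher (brighter).
Net: −1/3 +2/3 +1 = +1 1/3 stops.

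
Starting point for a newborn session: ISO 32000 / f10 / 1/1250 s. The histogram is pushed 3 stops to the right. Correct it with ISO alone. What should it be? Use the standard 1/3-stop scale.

ISO 4000

Overexposed by 3 stops → need 3 stops darker.
ISO: 32000 → 25600 → 20000 → 16000 → 12800 → 10000 → 8000 → 6400 → 5000 → 4000.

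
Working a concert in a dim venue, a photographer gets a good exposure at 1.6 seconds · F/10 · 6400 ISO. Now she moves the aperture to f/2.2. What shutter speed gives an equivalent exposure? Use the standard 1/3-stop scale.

Aperture: f/10 → f/9 → f/8 → f/7.1 → f/6.3 → f/5.6 → f/5 → f/4.5 → f/4 → f/3.5 → f/3.2 → f/2.8 → f/2.5 → f/2.2 — 4 1/3 stops larger aperture (brighter).
Need 4 1/3 stops darker from the shutter speed: 1.6 → 1.3 → 1 → 0.8 → 0.6 → 0.5 → 0.4 → 0.3 → 1/4 → 1/5 → 1/6 → 1/8 → 1/10 → 1/13.

1/13s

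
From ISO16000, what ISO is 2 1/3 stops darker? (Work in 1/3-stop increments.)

ISO 3200

ISO: 16000 → 12800 → 10000 → 8000 → 6400 → 5000 → 4000 → 3200 — 2 1/3 stops lower (darker).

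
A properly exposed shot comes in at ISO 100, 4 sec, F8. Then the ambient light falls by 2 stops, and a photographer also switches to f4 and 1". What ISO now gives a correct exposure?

Scene light: 2 stops darker.
Aperture: f/8 → f/5.6 → f/4 — 2 stops larger aperture (brighter).
Shutter speed: 4 → 2 → 1 — 2 stops shorter (darker).
Net so far: 2 stops darker. ISO: 100 → 200 → 400.

ISO 400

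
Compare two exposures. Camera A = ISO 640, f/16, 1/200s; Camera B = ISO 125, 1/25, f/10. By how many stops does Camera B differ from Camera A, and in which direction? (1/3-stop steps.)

Aperture: f/16 → f/14 → f/13 → f/11 → f/10 — 1 1/3 stops wider (brighter).
Shutter speed: 1/200 → 1/160 → 1/125 → 1/100 → 1/80 → 1/60 → 1/50 → 1/40 → 1/30 → 1/25 — 3 stops longer (brighter).
ISO: 640 → 500 → 400 → 320 → 250 → 200 → 160 → 125 — 2 1/3 stops lower (darker).
Net: +1 1/3 +3 −2 1/3 = +2 stops.

2 stops brighter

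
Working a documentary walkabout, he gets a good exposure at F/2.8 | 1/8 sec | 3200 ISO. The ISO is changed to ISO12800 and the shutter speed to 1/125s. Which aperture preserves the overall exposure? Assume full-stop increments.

ISO: 3200 → 6400 → 12800 — 2 stops raised (brighter).
Shutter speed: 1/8 → 1/15 → 1/30 → 1/60 → 1/125 — 4 stops faster (darker).
Net change so far: 2 stops darker. Offset with the aperture: f/2.8 → f/2 → f/1.4.

f/1.4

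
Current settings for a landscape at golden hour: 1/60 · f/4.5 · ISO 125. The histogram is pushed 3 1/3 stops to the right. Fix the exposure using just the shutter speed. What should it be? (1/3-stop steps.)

1/640s

Overexposed by 3 1/3 stops → need 3 1/3 stops darker.
Shutter speed: 1/60 → 1/80 → 1/100 → 1/125 → 1/160 → 1/200 → 1/250 → 1/320 → 1/400 → 1/500 → 1/640.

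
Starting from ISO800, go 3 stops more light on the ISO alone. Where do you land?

ISO 6400

ISO: 800 → 1600 → 3200 → 6400 — 3 stops raised (brighter).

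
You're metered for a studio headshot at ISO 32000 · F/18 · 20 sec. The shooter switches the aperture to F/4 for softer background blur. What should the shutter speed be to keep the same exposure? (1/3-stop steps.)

1 s

Aperture: f/18 → f/16 → f/14 → f/13 → f/11 → f/10 → f/9 → f/8 → f/7.1 → f/6.3 → f/5.6 → f/5 → f/4.5 → f/4 — 4 1/3 stops opened up (brighter).
Need 4 1/3 stops darker from the shutter speed: 20 → 15 → 13 → 10 → 8 → 6 → 5 → 4 → 3.2 → 2.5 → 2 → 1.6 → 1.3 → 1.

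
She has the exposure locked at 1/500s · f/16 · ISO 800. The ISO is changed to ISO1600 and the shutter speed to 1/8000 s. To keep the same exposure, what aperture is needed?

f/5.6

ISO: 800 → 1600 — 1 stop higher (brighter).
Shutter speed: 1/500 → 1/1000 → 1/2000 → 1/4000 → 1/8000 — 4 stops shorter (darker).
Net change so far: 3 stops darker. Offset with the aperture: f/16 → f/11 → f/8 → f/5.6.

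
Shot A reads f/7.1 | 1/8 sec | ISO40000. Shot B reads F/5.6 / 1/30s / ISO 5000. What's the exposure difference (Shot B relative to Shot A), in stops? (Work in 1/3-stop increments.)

4 1/3 stops darker

Aperture: f/7.1 → f/6.3 → f/5.6 — 2/3 stop wider (brighter).
Shutter speed: 1/8 → 1/10 → 1/13 → 1/15 → 1/20 → 1/25 → 1/30 — 2 stops shorter (darker).
ISO: 40000 → 32000 → 25600 → 20000 → 16000 → 12800 → 10000 → 8000 → 6400 → 5000 — 3 stops dropped (darker).
Net: +2/3 −2 −3 = −4 1/3 stops.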